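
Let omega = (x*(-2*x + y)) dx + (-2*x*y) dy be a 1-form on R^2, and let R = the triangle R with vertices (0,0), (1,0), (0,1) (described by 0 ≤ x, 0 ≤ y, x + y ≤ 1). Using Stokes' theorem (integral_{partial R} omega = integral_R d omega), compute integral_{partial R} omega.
integral_(partial R) omega = -1/2

Stokes: integral_partial_R omega = integral_R d omega with d omega = (∂Q/∂x - ∂P/∂y) dx ∧ dy.
  ∂Q/∂x = -2*y
  ∂P/∂y = x
  integrand = ∂Q/∂x - ∂P/∂y = -x - 2*y.
Integrating over R: integral_0^1 integral_0^{1-x} (-x - 2*y) dy dx = -1/2.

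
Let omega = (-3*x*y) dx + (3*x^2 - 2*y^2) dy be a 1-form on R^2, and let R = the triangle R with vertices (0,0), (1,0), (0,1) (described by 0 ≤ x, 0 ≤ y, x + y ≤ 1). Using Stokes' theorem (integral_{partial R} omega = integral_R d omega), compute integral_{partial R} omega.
integral_(partial R) omega = 3/2

Stokes: integral_partial_R omega = integral_R d omega with d omega = (∂Q/∂x - ∂P/∂y) dx ∧ dy.
  ∂Q/∂x = 6*x
  ∂P/∂y = -3*x
  integrand = ∂Q/∂x - ∂P/∂y = 9*x.
Integrating over R: integral_0^1 integral_0^{1-x} (9*x) dy dx = 3/2.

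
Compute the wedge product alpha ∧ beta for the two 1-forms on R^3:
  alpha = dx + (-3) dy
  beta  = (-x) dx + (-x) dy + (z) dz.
alpha ∧ beta = (-4*x) dx ∧ dy + (z) dx ∧ dz + (-3*z) dy ∧ dz

Distribute the wedge, using dx_i ∧ dx_j = -dx_j ∧ dx_i and dx_i ∧ dx_i = 0. For each pair (i, j) with i < j, the coefficient of dx_i ∧ dx_j in alpha ∧ beta is (alpha_i * beta_j - alpha_j * beta_i). Collecting: alpha ∧ beta = (-4*x) dx ∧ dy + (z) dx ∧ dz + (-3*z) dy ∧ dz.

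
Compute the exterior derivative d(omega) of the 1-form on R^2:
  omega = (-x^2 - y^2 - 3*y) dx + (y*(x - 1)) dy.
d(omega) = (3*y + 3) dx ∧ dy

For a 1-form omega = sum_i f_i dx_i, the exterior derivative is
  d(omega) = sum_{i < j} (∂f_j/∂x_i - ∂f_i/∂x_j) dx_i ∧ dx_j.
  coefficient of dx ∧ dy: ∂f_2/∂x - ∂f_1/∂y = ∂(y*(x - 1))/∂x - ∂(-x^2 - y^2 - 3*y)/∂y = 3*y + 3
Assembling: d(omega) = (3*y + 3) dx ∧ dy.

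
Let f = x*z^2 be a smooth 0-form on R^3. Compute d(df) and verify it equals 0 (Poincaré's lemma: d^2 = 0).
d(df) = 0

Step 1: df = sum_i (∂f/∂x_i) dx_i = (z^2) dx + (0) dy + (2*x*z) dz.
Step 2: Apply d again. Using the 1-form formula, the coefficient of dx ∧ dy in d(df) is ∂^2 f/∂x ∂y - ∂^2 f/∂y ∂x = (0) - (0) = 0 (equality of mixed partials for smooth f).
Similarly for dx ∧ dz and dy ∧ dz — all coefficients vanish. So d(df) = 0.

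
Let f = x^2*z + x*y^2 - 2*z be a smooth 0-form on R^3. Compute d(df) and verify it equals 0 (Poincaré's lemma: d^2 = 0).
d(df) = 0

Step 1: df = sum_i (∂f/∂x_i) dx_i = (2*x*z + y^2) dx + (2*x*y) dy + (x^2 - 2) dz.
Step 2: Apply d again. Using the 1-form formula, the coefficient of dx ∧ dy in d(df) is ∂^2 f/∂x ∂y - ∂^2 f/∂y ∂x = (2*y) - (2*y) = 0 (equality of mixed partials for smooth f).
Similarly for dx ∧ dz and dy ∧ dz — all coefficients vanish. So d(df) = 0.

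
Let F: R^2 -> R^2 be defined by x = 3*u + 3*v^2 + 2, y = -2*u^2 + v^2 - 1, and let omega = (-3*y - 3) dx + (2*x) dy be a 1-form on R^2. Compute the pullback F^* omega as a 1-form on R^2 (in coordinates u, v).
F^* omega = (-6*u^2 - 24*u*v^2 - 16*u - 9*v^2) du + (2*v*(18*u^2 + 6*u - 3*v^2 + 4)) dv

Using F^*(f dg) = (f ∘ F) d(g ∘ F), substitute each coordinate x_i by F_i(u, v) in f_i, and replace dx_i by d F_i = (∂F_i/∂u) du + (∂F_i/∂v) dv.
  For the x component: f_1(F) = 6*u^2 - 3*v^2; d F_1 = (3) du + (6*v) dv
  For the y component: f_2(F) = 6*u + 6*v^2 + 4; d F_2 = (-4*u) du + (2*v) dv
Combining and collecting du, dv coefficients:
  coeff of du: -6*u^2 - 24*u*v^2 - 16*u - 9*v^2
  coeff of dv: 2*v*(18*u^2 + 6*u - 3*v^2 + 4)
F^* omega = (-6*u^2 - 24*u*v^2 - 16*u - 9*v^2) du + (2*v*(18*u^2 + 6*u - 3*v^2 + 4)) dv.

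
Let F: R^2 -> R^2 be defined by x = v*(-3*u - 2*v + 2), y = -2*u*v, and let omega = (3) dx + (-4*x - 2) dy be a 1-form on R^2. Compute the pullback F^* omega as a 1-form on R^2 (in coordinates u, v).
F^* omega = (v*(-24*u*v - 16*v^2 + 16*v - 5)) du + (-24*u^2*v - 16*u*v^2 + 16*u*v - 5*u - 12*v + 6) dv

Using F^*(f dg) = (f ∘ F) d(g ∘ F), substitute each coordinate x_i by F_i(u, v) in f_i, and replace dx_i by d F_i = (∂F_i/∂u) du + (∂F_i/∂v) dv.
  For the x component: f_1(F) = 3; d F_1 = (-3*v) du + (-3*u - 4*v + 2) dv
  For the y component: f_2(F) = 12*u*v + 8*v^2 - 8*v - 2; d F_2 = (-2*v) du + (-2*u) dv
Combining and collecting du, dv coefficients:
  coeff of du: v*(-24*u*v - 16*v^2 + 16*v - 5)
  coeff of dv: -24*u^2*v - 16*u*v^2 + 16*u*v - 5*u - 12*v + 6
F^* omega = (v*(-24*u*v - 16*v^2 + 16*v - 5)) du + (-24*u^2*v - 16*u*v^2 + 16*u*v - 5*u - 12*v + 6) dv.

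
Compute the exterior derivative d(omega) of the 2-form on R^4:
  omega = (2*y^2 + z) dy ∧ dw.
d(omega) = (-1) dy ∧ dz ∧ dw

For a 2-form omega = sum_{i<j} g_{ij} dx_i ∧ dx_j, the exterior derivative is
  d(omega) = sum_{i<j} d(g_{ij}) ∧ dx_i ∧ dx_j = sum_{i<j, k} (∂g_{ij}/∂x_k) dx_k ∧ dx_i ∧ dx_j.
Expand each term, using dx_k ∧ dx_i ∧ dx_j = sgn(permutation) dx_{(a)} ∧ dx_{(b)} ∧ dx_{(c)} with (a < b < c) sorted:
  d(2*y^2 + z) includes (∂/∂z)(2*y^2 + z) dz = (1) dz, which multiplied by dy ∧ dw gives (-1) dy ∧ dz ∧ dw
Collecting like 3-forms: d(omega) = (-1) dy ∧ dz ∧ dw.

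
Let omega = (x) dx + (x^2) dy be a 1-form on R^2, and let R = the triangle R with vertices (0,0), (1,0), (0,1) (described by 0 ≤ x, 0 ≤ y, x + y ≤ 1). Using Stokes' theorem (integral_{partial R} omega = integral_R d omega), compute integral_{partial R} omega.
integral_(partial R) omega = 1/3

Stokes: integral_partial_R omega = integral_R d omega with d omega = (∂Q/∂x - ∂P/∂y) dx ∧ dy.
  ∂Q/∂x = 2*x
  ∂P/∂y = 0
  integrand = ∂Q/∂x - ∂P/∂y = 2*x.
Integrating over R: integral_0^1 integral_0^{1-x} (2*x) dy dx = 1/3.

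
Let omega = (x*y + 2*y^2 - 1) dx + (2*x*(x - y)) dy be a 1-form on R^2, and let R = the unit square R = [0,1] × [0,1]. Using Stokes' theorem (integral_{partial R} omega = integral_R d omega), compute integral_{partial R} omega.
integral_(partial R) omega = -3/2

Stokes: integral_partial_R omega = integral_R d omega with d omega = (∂Q/∂x - ∂P/∂y) dx ∧ dy.
  ∂Q/∂x = 4*x - 2*y
  ∂P/∂y = x + 4*y
  integrand = ∂Q/∂x - ∂P/∂y = 3*x - 6*y.
Integrating over R: integral_0^1 integral_0^1 (3*x - 6*y) dx dy = -3/2.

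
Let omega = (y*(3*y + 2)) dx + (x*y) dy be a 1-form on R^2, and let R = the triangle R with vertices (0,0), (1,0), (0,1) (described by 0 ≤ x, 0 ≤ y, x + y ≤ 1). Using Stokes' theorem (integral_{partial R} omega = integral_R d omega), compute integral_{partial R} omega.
integral_(partial R) omega = -11/6

Stokes: integral_partial_R omega = integral_R d omega with d omega = (∂Q/∂x - ∂P/∂y) dx ∧ dy.
  ∂Q/∂x = y
  ∂P/∂y = 6*y + 2
  integrand = ∂Q/∂x - ∂P/∂y = -5*y - 2.
Integrating over R: integral_0^1 integral_0^{1-x} (-5*y - 2) dy dx = -11/6.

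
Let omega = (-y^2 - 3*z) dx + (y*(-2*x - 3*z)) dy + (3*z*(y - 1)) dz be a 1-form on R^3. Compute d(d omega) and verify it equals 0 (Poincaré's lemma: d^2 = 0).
d(d omega) = 0

Step 1: d omega = sum_{i<j} (∂f_j/∂x_i - ∂f_i/∂x_j) dx_i ∧ dx_j:
  coeff of dx ∧ dy: 0
  coeff of dx ∧ dz: 3
  coeff of dy ∧ dz: 3*y + 3*z
Step 2: Apply d again to each 2-form coefficient. The only possible 3-form in R^3 is dx ∧ dy ∧ dz, with coefficient
  ∂(coeff of dy∧dz)/∂x - ∂(coeff of dx∧dz)/∂y + ∂(coeff of dx∧dy)/∂z
  = ∂/∂x (3*y + 3*z) - ∂/∂y (3) + ∂/∂z (0).
Each of these terms simplifies to sums of mixed partials that cancel in pairs. The result is 0 (by equality of mixed partials for smooth functions — Schwarz / Clairaut).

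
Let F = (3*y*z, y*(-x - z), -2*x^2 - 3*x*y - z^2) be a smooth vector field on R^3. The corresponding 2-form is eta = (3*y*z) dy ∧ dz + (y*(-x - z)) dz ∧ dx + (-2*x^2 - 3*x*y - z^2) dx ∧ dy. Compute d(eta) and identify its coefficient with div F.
d(eta) = (-x - 3*z) dx ∧ dy ∧ dz; div F = -x - 3*z

For a 2-form in R^3 of the form above, applying d gives a 3-form with coefficient ∂P/∂x + ∂Q/∂y + ∂R/∂z:
  ∂P/∂x = 0
  ∂Q/∂y = -x - z
  ∂R/∂z = -2*z
Sum = -x - 3*z, which is exactly div F.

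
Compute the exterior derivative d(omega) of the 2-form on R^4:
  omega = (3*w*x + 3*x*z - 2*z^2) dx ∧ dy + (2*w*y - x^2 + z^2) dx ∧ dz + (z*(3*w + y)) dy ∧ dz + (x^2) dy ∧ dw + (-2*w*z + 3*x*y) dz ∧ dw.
d(omega) = (-2*w + 3*x - 4*z) dx ∧ dy ∧ dz + (5*x) dx ∧ dy ∧ dw + (5*y) dx ∧ dz ∧ dw + (3*x + 3*z) dy ∧ dz ∧ dw

For a 2-form omega = sum_{i<j} g_{ij} dx_i ∧ dx_j, the exterior derivative is
  d(omega) = sum_{i<j} d(g_{ij}) ∧ dx_i ∧ dx_j = sum_{i<j, k} (∂g_{ij}/∂x_k) dx_k ∧ dx_i ∧ dx_j.
Expand each term, using dx_k ∧ dx_i ∧ dx_j = sgn(permutation) dx_{(a)} ∧ dx_{(b)} ∧ dx_{(c)} with (a < b < c) sorted:
  d(3*w*x + 3*x*z - 2*z^2) includes (∂/∂z)(3*w*x + 3*x*z - 2*z^2) dz = (3*x - 4*z) dz, which multiplied by dx ∧ dy gives (3*x - 4*z) dx ∧ dy ∧ dz
  d(3*w*x + 3*x*z - 2*z^2) includes (∂/∂w)(3*w*x + 3*x*z - 2*z^2) dw = (3*x) dw, which multiplied by dx ∧ dy gives (3*x) dx ∧ dy ∧ dw
  d(2*w*y - x^2 + z^2) includes (∂/∂y)(2*w*y - x^2 + z^2) dy = (2*w) dy, which multiplied by dx ∧ dz gives (-2*w) dx ∧ dy ∧ dz
  d(2*w*y - x^2 + z^2) includes (∂/∂w)(2*w*y - x^2 + z^2) dw = (2*y) dw, which multiplied by dx ∧ dz gives (2*y) dx ∧ dz ∧ dw
  d(z*(3*w + y)) includes (∂/∂w)(z*(3*w + y)) dw = (3*z) dw, which multiplied by dy ∧ dz gives (3*z) dy ∧ dz ∧ dw
  d(x^2) includes (∂/∂x)(x^2) dx = (2*x) dx, which multiplied by dy ∧ dw gives (2*x) dx ∧ dy ∧ dw
  d(-2*w*z + 3*x*y) includes (∂/∂x)(-2*w*z + 3*x*y) dx = (3*y) dx, which multiplied by dz ∧ dw gives (3*y) dx ∧ dz ∧ dw
  d(-2*w*z + 3*x*y) includes (∂/∂y)(-2*w*z + 3*x*y) dy = (3*x) dy, which multiplied by dz ∧ dw gives (3*x) dy ∧ dz ∧ dw
Collecting like 3-forms: d(omega) = (-2*w + 3*x - 4*z) dx ∧ dy ∧ dz + (5*x) dx ∧ dy ∧ dw + (5*y) dx ∧ dz ∧ dw + (3*x + 3*z) dy ∧ dz ∧ dw.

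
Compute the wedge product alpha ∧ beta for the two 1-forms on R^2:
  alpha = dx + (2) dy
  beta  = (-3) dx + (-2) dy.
alpha ∧ beta = (4) dx ∧ dy

Distribute the wedge, using dx_i ∧ dx_j = -dx_j ∧ dx_i and dx_i ∧ dx_i = 0. For each pair (i, j) with i < j, the coefficient of dx_i ∧ dx_j in alpha ∧ beta is (alpha_i * beta_j - alpha_j * beta_i). Collecting: alpha ∧ beta = (4) dx ∧ dy.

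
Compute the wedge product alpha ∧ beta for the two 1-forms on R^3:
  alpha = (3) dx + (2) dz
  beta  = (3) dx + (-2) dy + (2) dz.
alpha ∧ beta = (-6) dx ∧ dy + (4) dy ∧ dz

Distribute the wedge, using dx_i ∧ dx_j = -dx_j ∧ dx_i and dx_i ∧ dx_i = 0. For each pair (i, j) with i < j, the coefficient of dx_i ∧ dx_j in alpha ∧ beta is (alpha_i * beta_j - alpha_j * beta_i). Collecting: alpha ∧ beta = (-6) dx ∧ dy + (4) dy ∧ dz.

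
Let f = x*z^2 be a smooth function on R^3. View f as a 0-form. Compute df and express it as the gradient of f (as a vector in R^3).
df = (z^2) dx + (0) dy + (2*x*z) dz; grad f = (z^2, 0, 2*x*z)

For a 0-form f, d f = (∂f/∂x) dx + (∂f/∂y) dy + (∂f/∂z) dz. The components of the vector representation are exactly the entries of grad f in Cartesian coordinates:
  ∂f/∂x = z^2
  ∂f/∂y = 0
  ∂f/∂z = 2*x*z.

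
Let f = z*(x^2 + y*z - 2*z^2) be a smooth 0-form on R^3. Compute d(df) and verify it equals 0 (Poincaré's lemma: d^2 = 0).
d(df) = 0

Step 1: df = sum_i (∂f/∂x_i) dx_i = (2*x*z) dx + (z^2) dy + (x^2 + 2*y*z - 6*z^2) dz.
Step 2: Apply d again. Using the 1-form formula, the coefficient of dx ∧ dy in d(df) is ∂^2 f/∂x ∂y - ∂^2 f/∂y ∂x = (0) - (0) = 0 (equality of mixed partials for smooth f).
Similarly for dx ∧ dz and dy ∧ dz — all coefficients vanish. So d(df) = 0.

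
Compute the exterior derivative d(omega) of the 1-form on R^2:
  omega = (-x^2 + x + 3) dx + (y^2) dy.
d(omega) = 0

For a 1-form omega = sum_i f_i dx_i, the exterior derivative is
  d(omega) = sum_{i < j} (∂f_j/∂x_i - ∂f_i/∂x_j) dx_i ∧ dx_j.

Assembling: d(omega) = 0.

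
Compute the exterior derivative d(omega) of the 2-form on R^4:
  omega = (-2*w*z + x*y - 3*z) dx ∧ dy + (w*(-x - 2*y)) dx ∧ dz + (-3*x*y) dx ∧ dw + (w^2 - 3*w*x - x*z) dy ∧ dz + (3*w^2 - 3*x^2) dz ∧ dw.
d(omega) = (-3*w - z - 3) dx ∧ dy ∧ dz + (3*x - 2*z) dx ∧ dy ∧ dw + (-7*x - 2*y) dx ∧ dz ∧ dw + (2*w - 3*x) dy ∧ dz ∧ dw

For a 2-form omega = sum_{i<j} g_{ij} dx_i ∧ dx_j, the exterior derivative is
  d(omega) = sum_{i<j} d(g_{ij}) ∧ dx_i ∧ dx_j = sum_{i<j, k} (∂g_{ij}/∂x_k) dx_k ∧ dx_i ∧ dx_j.
Expand each term, using dx_k ∧ dx_i ∧ dx_j = sgn(permutation) dx_{(a)} ∧ dx_{(b)} ∧ dx_{(c)} with (a < b < c) sorted:
  d(-2*w*z + x*y - 3*z) includes (∂/∂z)(-2*w*z + x*y - 3*z) dz = (-2*w - 3) dz, which multiplied by dx ∧ dy gives (-2*w - 3) dx ∧ dy ∧ dz
  d(-2*w*z + x*y - 3*z) includes (∂/∂w)(-2*w*z + x*y - 3*z) dw = (-2*z) dw, which multiplied by dx ∧ dy gives (-2*z) dx ∧ dy ∧ dw
  d(w*(-x - 2*y)) includes (∂/∂y)(w*(-x - 2*y)) dy = (-2*w) dy, which multiplied by dx ∧ dz gives (2*w) dx ∧ dy ∧ dz
  d(w*(-x - 2*y)) includes (∂/∂w)(w*(-x - 2*y)) dw = (-x - 2*y) dw, which multiplied by dx ∧ dz gives (-x - 2*y) dx ∧ dz ∧ dw
  d(-3*x*y) includes (∂/∂y)(-3*x*y) dy = (-3*x) dy, which multiplied by dx ∧ dw gives (3*x) dx ∧ dy ∧ dw
  d(w^2 - 3*w*x - x*z) includes (∂/∂x)(w^2 - 3*w*x - x*z) dx = (-3*w - z) dx, which multiplied by dy ∧ dz gives (-3*w - z) dx ∧ dy ∧ dz
  d(w^2 - 3*w*x - x*z) includes (∂/∂w)(w^2 - 3*w*x - x*z) dw = (2*w - 3*x) dw, which multiplied by dy ∧ dz gives (2*w - 3*x) dy ∧ dz ∧ dw
  d(3*w^2 - 3*x^2) includes (∂/∂x)(3*w^2 - 3*x^2) dx = (-6*x) dx, which multiplied by dz ∧ dw gives (-6*x) dx ∧ dz ∧ dw
Collecting like 3-forms: d(omega) = (-3*w - z - 3) dx ∧ dy ∧ dz + (3*x - 2*z) dx ∧ dy ∧ dw + (-7*x - 2*y) dx ∧ dz ∧ dw + (2*w - 3*x) dy ∧ dz ∧ dw.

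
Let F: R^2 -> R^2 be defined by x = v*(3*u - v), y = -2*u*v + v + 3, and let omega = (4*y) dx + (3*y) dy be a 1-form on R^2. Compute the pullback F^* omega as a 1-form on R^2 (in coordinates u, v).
F^* omega = (6*v*(-2*u*v + v + 3)) du + (-12*u^2*v + 16*u*v^2 + 18*u - 8*v^2 - 21*v + 9) dv

Using F^*(f dg) = (f ∘ F) d(g ∘ F), substitute each coordinate x_i by F_i(u, v) in f_i, and replace dx_i by d F_i = (∂F_i/∂u) du + (∂F_i/∂v) dv.
  For the x component: f_1(F) = -8*u*v + 4*v + 12; d F_1 = (3*v) du + (3*u - 2*v) dv
  For the y component: f_2(F) = -6*u*v + 3*v + 9; d F_2 = (-2*v) du + (1 - 2*u) dv
Combining and collecting du, dv coefficients:
  coeff of du: 6*v*(-2*u*v + v + 3)
  coeff of dv: -12*u^2*v + 16*u*v^2 + 18*u - 8*v^2 - 21*v + 9
F^* omega = (6*v*(-2*u*v + v + 3)) du + (-12*u^2*v + 16*u*v^2 + 18*u - 8*v^2 - 21*v + 9) dv.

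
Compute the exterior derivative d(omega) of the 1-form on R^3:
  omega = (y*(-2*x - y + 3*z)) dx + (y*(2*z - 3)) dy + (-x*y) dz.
d(omega) = (2*x + 2*y - 3*z) dx ∧ dy + (-4*y) dx ∧ dz + (-x - 2*y) dy ∧ dz

For a 1-form omega = sum_i f_i dx_i, the exterior derivative is
  d(omega) = sum_{i < j} (∂f_j/∂x_i - ∂f_i/∂x_j) dx_i ∧ dx_j.
  coefficient of dx ∧ dy: ∂f_2/∂x - ∂f_1/∂y = ∂(y*(2*z - 3))/∂x - ∂(y*(-2*x - y + 3*z))/∂y = 2*x + 2*y - 3*z
  coefficient of dx ∧ dz: ∂f_3/∂x - ∂f_1/∂z = ∂(-x*y)/∂x - ∂(y*(-2*x - y + 3*z))/∂z = -4*y
  coefficient of dy ∧ dz: ∂f_3/∂y - ∂f_2/∂z = ∂(-x*y)/∂y - ∂(y*(2*z - 3))/∂z = -x - 2*y
Assembling: d(omega) = (2*x + 2*y - 3*z) dx ∧ dy + (-4*y) dx ∧ dz + (-x - 2*y) dy ∧ dz.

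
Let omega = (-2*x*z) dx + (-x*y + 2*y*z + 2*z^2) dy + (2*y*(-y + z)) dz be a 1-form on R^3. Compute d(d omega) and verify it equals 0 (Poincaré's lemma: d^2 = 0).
d(d omega) = 0

Step 1: d omega = sum_{i<j} (∂f_j/∂x_i - ∂f_i/∂x_j) dx_i ∧ dx_j:
  coeff of dx ∧ dy: -y
  coeff of dx ∧ dz: 2*x
  coeff of dy ∧ dz: -6*y - 2*z
Step 2: Apply d again to each 2-form coefficient. The only possible 3-form in R^3 is dx ∧ dy ∧ dz, with coefficient
  ∂(coeff of dy∧dz)/∂x - ∂(coeff of dx∧dz)/∂y + ∂(coeff of dx∧dy)/∂z
  = ∂/∂x (-6*y - 2*z) - ∂/∂y (2*x) + ∂/∂z (-y).
Each of these terms simplifies to sums of mixed partials that cancel in pairs. The result is 0 (by equality of mixed partials for smooth functions — Schwarz / Clairaut).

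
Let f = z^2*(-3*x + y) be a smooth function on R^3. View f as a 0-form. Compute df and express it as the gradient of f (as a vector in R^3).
df = (-3*z^2) dx + (z^2) dy + (2*z*(-3*x + y)) dz; grad f = (-3*z^2, z^2, 2*z*(-3*x + y))

For a 0-form f, d f = (∂f/∂x) dx + (∂f/∂y) dy + (∂f/∂z) dz. The components of the vector representation are exactly the entries of grad f in Cartesian coordinates:
  ∂f/∂x = -3*z^2
  ∂f/∂y = z^2
  ∂f/∂z = 2*z*(-3*x + y).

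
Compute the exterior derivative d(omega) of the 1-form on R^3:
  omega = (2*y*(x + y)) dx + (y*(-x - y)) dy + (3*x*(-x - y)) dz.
d(omega) = (-2*x - 5*y) dx ∧ dy + (-6*x - 3*y) dx ∧ dz + (-3*x) dy ∧ dz

For a 1-form omega = sum_i f_i dx_i, the exterior derivative is
  d(omega) = sum_{i < j} (∂f_j/∂x_i - ∂f_i/∂x_j) dx_i ∧ dx_j.
  coefficient of dx ∧ dy: ∂f_2/∂x - ∂f_1/∂y = ∂(y*(-x - y))/∂x - ∂(2*y*(x + y))/∂y = -2*x - 5*y
  coefficient of dx ∧ dz: ∂f_3/∂x - ∂f_1/∂z = ∂(3*x*(-x - y))/∂x - ∂(2*y*(x + y))/∂z = -6*x - 3*y
  coefficient of dy ∧ dz: ∂f_3/∂y - ∂f_2/∂z = ∂(3*x*(-x - y))/∂y - ∂(y*(-x - y))/∂z = -3*x
Assembling: d(omega) = (-2*x - 5*y) dx ∧ dy + (-6*x - 3*y) dx ∧ dz + (-3*x) dy ∧ dz.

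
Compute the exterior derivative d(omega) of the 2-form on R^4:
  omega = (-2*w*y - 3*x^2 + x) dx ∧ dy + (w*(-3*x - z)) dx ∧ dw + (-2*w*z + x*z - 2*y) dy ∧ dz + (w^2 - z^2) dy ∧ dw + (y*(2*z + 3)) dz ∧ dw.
d(omega) = (-2*y) dx ∧ dy ∧ dw + (w) dx ∧ dz ∧ dw + (z) dx ∧ dy ∧ dz + (2*z + 3) dy ∧ dz ∧ dw

For a 2-form omega = sum_{i<j} g_{ij} dx_i ∧ dx_j, the exterior derivative is
  d(omega) = sum_{i<j} d(g_{ij}) ∧ dx_i ∧ dx_j = sum_{i<j, k} (∂g_{ij}/∂x_k) dx_k ∧ dx_i ∧ dx_j.
Expand each term, using dx_k ∧ dx_i ∧ dx_j = sgn(permutation) dx_{(a)} ∧ dx_{(b)} ∧ dx_{(c)} with (a < b < c) sorted:
  d(-2*w*y - 3*x^2 + x) includes (∂/∂w)(-2*w*y - 3*x^2 + x) dw = (-2*y) dw, which multiplied by dx ∧ dy gives (-2*y) dx ∧ dy ∧ dw
  d(w*(-3*x - z)) includes (∂/∂z)(w*(-3*x - z)) dz = (-w) dz, which multiplied by dx ∧ dw gives (w) dx ∧ dz ∧ dw
  d(-2*w*z + x*z - 2*y) includes (∂/∂x)(-2*w*z + x*z - 2*y) dx = (z) dx, which multiplied by dy ∧ dz gives (z) dx ∧ dy ∧ dz
  d(-2*w*z + x*z - 2*y) includes (∂/∂w)(-2*w*z + x*z - 2*y) dw = (-2*z) dw, which multiplied by dy ∧ dz gives (-2*z) dy ∧ dz ∧ dw
  d(w^2 - z^2) includes (∂/∂z)(w^2 - z^2) dz = (-2*z) dz, which multiplied by dy ∧ dw gives (2*z) dy ∧ dz ∧ dw
  d(y*(2*z + 3)) includes (∂/∂y)(y*(2*z + 3)) dy = (2*z + 3) dy, which multiplied by dz ∧ dw gives (2*z + 3) dy ∧ dz ∧ dw
Collecting like 3-forms: d(omega) = (-2*y) dx ∧ dy ∧ dw + (w) dx ∧ dz ∧ dw + (z) dx ∧ dy ∧ dz + (2*z + 3) dy ∧ dz ∧ dw.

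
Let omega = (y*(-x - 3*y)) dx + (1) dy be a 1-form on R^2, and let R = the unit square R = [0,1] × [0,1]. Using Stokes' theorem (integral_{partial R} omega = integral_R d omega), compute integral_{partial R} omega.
integral_(partial R) omega = 7/2

Stokes: integral_partial_R omega = integral_R d omega with d omega = (∂Q/∂x - ∂P/∂y) dx ∧ dy.
  ∂Q/∂x = 0
  ∂P/∂y = -x - 6*y
  integrand = ∂Q/∂x - ∂P/∂y = x + 6*y.
Integrating over R: integral_0^1 integral_0^1 (x + 6*y) dx dy = 7/2.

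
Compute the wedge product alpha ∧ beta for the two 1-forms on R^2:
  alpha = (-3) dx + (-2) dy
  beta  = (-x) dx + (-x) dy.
alpha ∧ beta = (x) dx ∧ dy

Distribute the wedge, using dx_i ∧ dx_j = -dx_j ∧ dx_i and dx_i ∧ dx_i = 0. For each pair (i, j) with i < j, the coefficient of dx_i ∧ dx_j in alpha ∧ beta is (alpha_i * beta_j - alpha_j * beta_i). Collecting: alpha ∧ beta = (x) dx ∧ dy.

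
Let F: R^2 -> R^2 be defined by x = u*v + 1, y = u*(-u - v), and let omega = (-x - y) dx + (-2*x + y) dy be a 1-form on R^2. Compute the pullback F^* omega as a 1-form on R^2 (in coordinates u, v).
F^* omega = (2*u^3 + 8*u^2*v + 3*u*v^2 + 4*u + v) du + (u*(2*u^2 + 3*u*v + 1)) dv

Using F^*(f dg) = (f ∘ F) d(g ∘ F), substitute each coordinate x_i by F_i(u, v) in f_i, and replace dx_i by d F_i = (∂F_i/∂u) du + (∂F_i/∂v) dv.
  For the x component: f_1(F) = u^2 - 1; d F_1 = (v) du + (u) dv
  For the y component: f_2(F) = -u^2 - 3*u*v - 2; d F_2 = (-2*u - v) du + (-u) dv
Combining and collecting du, dv coefficients:
  coeff of du: 2*u^3 + 8*u^2*v + 3*u*v^2 + 4*u + v
  coeff of dv: u*(2*u^2 + 3*u*v + 1)
F^* omega = (2*u^3 + 8*u^2*v + 3*u*v^2 + 4*u + v) du + (u*(2*u^2 + 3*u*v + 1)) dv.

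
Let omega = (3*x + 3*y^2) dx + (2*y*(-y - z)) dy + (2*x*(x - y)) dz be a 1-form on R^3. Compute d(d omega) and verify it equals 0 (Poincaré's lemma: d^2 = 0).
d(d omega) = 0

Step 1: d omega = sum_{i<j} (∂f_j/∂x_i - ∂f_i/∂x_j) dx_i ∧ dx_j:
  coeff of dx ∧ dy: -6*y
  coeff of dx ∧ dz: 4*x - 2*y
  coeff of dy ∧ dz: -2*x + 2*y
Step 2: Apply d again to each 2-form coefficient. The only possible 3-form in R^3 is dx ∧ dy ∧ dz, with coefficient
  ∂(coeff of dy∧dz)/∂x - ∂(coeff of dx∧dz)/∂y + ∂(coeff of dx∧dy)/∂z
  = ∂/∂x (-2*x + 2*y) - ∂/∂y (4*x - 2*y) + ∂/∂z (-6*y).
Each of these terms simplifies to sums of mixed partials that cancel in pairs. The result is 0 (by equality of mixed partials for smooth functions — Schwarz / Clairaut).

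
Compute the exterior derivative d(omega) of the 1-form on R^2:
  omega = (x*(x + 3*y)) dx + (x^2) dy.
d(omega) = (-x) dx ∧ dy

For a 1-form omega = sum_i f_i dx_i, the exterior derivative is
  d(omega) = sum_{i < j} (∂f_j/∂x_i - ∂f_i/∂x_j) dx_i ∧ dx_j.
  coefficient of dx ∧ dy: ∂f_2/∂x - ∂f_1/∂y = ∂(x^2)/∂x - ∂(x*(x + 3*y))/∂y = -x
Assembling: d(omega) = (-x) dx ∧ dy.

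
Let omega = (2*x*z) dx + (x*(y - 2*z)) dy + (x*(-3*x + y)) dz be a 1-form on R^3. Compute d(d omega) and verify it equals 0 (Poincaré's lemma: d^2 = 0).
d(d omega) = 0

Step 1: d omega = sum_{i<j} (∂f_j/∂x_i - ∂f_i/∂x_j) dx_i ∧ dx_j:
  coeff of dx ∧ dy: y - 2*z
  coeff of dx ∧ dz: -8*x + y
  coeff of dy ∧ dz: 3*x
Step 2: Apply d again to each 2-form coefficient. The only possible 3-form in R^3 is dx ∧ dy ∧ dz, with coefficient
  ∂(coeff of dy∧dz)/∂x - ∂(coeff of dx∧dz)/∂y + ∂(coeff of dx∧dy)/∂z
  = ∂/∂x (3*x) - ∂/∂y (-8*x + y) + ∂/∂z (y - 2*z).
Each of these terms simplifies to sums of mixed partials that cancel in pairs. The result is 0 (by equality of mixed partials for smooth functions — Schwarz / Clairaut).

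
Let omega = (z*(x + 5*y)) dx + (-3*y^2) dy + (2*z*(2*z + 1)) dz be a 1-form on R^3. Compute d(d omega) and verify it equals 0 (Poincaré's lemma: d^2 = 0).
d(d omega) = 0

Step 1: d omega = sum_{i<j} (∂f_j/∂x_i - ∂f_i/∂x_j) dx_i ∧ dx_j:
  coeff of dx ∧ dy: -5*z
  coeff of dx ∧ dz: -x - 5*y
  coeff of dy ∧ dz: 0
Step 2: Apply d again to each 2-form coefficient. The only possible 3-form in R^3 is dx ∧ dy ∧ dz, with coefficient
  ∂(coeff of dy∧dz)/∂x - ∂(coeff of dx∧dz)/∂y + ∂(coeff of dx∧dy)/∂z
  = ∂/∂x (0) - ∂/∂y (-x - 5*y) + ∂/∂z (-5*z).
Each of these terms simplifies to sums of mixed partials that cancel in pairs. The result is 0 (by equality of mixed partials for smooth functions — Schwarz / Clairaut).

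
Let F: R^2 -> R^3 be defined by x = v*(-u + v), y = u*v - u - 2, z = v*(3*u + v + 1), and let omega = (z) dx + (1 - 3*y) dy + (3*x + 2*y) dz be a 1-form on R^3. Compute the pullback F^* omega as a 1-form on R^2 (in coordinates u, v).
F^* omega = (-9*u*v^2 - 3*u + 8*v^3 - v^2 - 5*v - 7) du + (-9*u^2*v - 3*u^2 + 12*u*v^2 - 6*u*v - 7*u + 8*v^3 + 5*v^2 - 8*v - 4) dv

Using F^*(f dg) = (f ∘ F) d(g ∘ F), substitute each coordinate x_i by F_i(u, v) in f_i, and replace dx_i by d F_i = (∂F_i/∂u) du + (∂F_i/∂v) dv.
  For the x component: f_1(F) = v*(3*u + v + 1); d F_1 = (-v) du + (-u + 2*v) dv
  For the y component: f_2(F) = -3*u*v + 3*u + 7; d F_2 = (v - 1) du + (u) dv
  For the z component: f_3(F) = -u*v - 2*u + 3*v^2 - 4; d F_3 = (3*v) du + (3*u + 2*v + 1) dv
Combining and collecting du, dv coefficients:
  coeff of du: -9*u*v^2 - 3*u + 8*v^3 - v^2 - 5*v - 7
  coeff of dv: -9*u^2*v - 3*u^2 + 12*u*v^2 - 6*u*v - 7*u + 8*v^3 + 5*v^2 - 8*v - 4
F^* omega = (-9*u*v^2 - 3*u + 8*v^3 - v^2 - 5*v - 7) du + (-9*u^2*v - 3*u^2 + 12*u*v^2 - 6*u*v - 7*u + 8*v^3 + 5*v^2 - 8*v - 4) dv.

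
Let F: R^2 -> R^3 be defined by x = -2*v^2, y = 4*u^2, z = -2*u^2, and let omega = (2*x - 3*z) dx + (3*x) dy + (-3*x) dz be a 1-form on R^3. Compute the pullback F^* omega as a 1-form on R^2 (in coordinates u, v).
F^* omega = (-72*u*v^2) du + (-24*u^2*v + 16*v^3) dv

Using F^*(f dg) = (f ∘ F) d(g ∘ F), substitute each coordinate x_i by F_i(u, v) in f_i, and replace dx_i by d F_i = (∂F_i/∂u) du + (∂F_i/∂v) dv.
  For the x component: f_1(F) = 6*u^2 - 4*v^2; d F_1 = (0) du + (-4*v) dv
  For the y component: f_2(F) = -6*v^2; d F_2 = (8*u) du + (0) dv
  For the z component: f_3(F) = 6*v^2; d F_3 = (-4*u) du + (0) dv
Combining and collecting du, dv coefficients:
  coeff of du: -72*u*v^2
  coeff of dv: -24*u^2*v + 16*v^3
F^* omega = (-72*u*v^2) du + (-24*u^2*v + 16*v^3) dv.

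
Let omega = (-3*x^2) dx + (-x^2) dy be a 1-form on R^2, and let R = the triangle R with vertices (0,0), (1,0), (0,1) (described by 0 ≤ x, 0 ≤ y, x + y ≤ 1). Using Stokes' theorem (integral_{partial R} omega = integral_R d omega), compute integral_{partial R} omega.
integral_(partial R) omega = -1/3

Stokes: integral_partial_R omega = integral_R d omega with d omega = (∂Q/∂x - ∂P/∂y) dx ∧ dy.
  ∂Q/∂x = -2*x
  ∂P/∂y = 0
  integrand = ∂Q/∂x - ∂P/∂y = -2*x.
Integrating over R: integral_0^1 integral_0^{1-x} (-2*x) dy dx = -1/3.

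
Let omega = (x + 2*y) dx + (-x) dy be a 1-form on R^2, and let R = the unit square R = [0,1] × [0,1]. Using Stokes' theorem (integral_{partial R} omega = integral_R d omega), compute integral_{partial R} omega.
integral_(partial R) omega = -3

Stokes: integral_partial_R omega = integral_R d omega with d omega = (∂Q/∂x - ∂P/∂y) dx ∧ dy.
  ∂Q/∂x = -1
  ∂P/∂y = 2
  integrand = ∂Q/∂x - ∂P/∂y = -3.
Integrating over R: integral_0^1 integral_0^1 (-3) dx dy = -3.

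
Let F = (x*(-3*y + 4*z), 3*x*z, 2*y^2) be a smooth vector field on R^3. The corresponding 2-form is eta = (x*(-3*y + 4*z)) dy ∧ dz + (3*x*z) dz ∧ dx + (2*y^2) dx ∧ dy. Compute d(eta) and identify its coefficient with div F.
d(eta) = (-3*y + 4*z) dx ∧ dy ∧ dz; div F = -3*y + 4*z

For a 2-form in R^3 of the form above, applying d gives a 3-form with coefficient ∂P/∂x + ∂Q/∂y + ∂R/∂z:
  ∂P/∂x = -3*y + 4*z
  ∂Q/∂y = 0
  ∂R/∂z = 0
Sum = -3*y + 4*z, which is exactly div F.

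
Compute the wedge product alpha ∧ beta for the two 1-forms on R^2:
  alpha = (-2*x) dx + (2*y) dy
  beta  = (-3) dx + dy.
alpha ∧ beta = (-2*x + 6*y) dx ∧ dy

Distribute the wedge, using dx_i ∧ dx_j = -dx_j ∧ dx_i and dx_i ∧ dx_i = 0. For each pair (i, j) with i < j, the coefficient of dx_i ∧ dx_j in alpha ∧ beta is (alpha_i * beta_j - alpha_j * beta_i). Collecting: alpha ∧ beta = (-2*x + 6*y) dx ∧ dy.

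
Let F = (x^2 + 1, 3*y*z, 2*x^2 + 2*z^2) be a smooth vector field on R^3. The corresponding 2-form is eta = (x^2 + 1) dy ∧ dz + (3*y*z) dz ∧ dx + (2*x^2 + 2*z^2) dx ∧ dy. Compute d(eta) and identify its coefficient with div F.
d(eta) = (2*x + 7*z) dx ∧ dy ∧ dz; div F = 2*x + 7*z

For a 2-form in R^3 of the form above, applying d gives a 3-form with coefficient ∂P/∂x + ∂Q/∂y + ∂R/∂z:
  ∂P/∂x = 2*x
  ∂Q/∂y = 3*z
  ∂R/∂z = 4*z
Sum = 2*x + 7*z, which is exactly div F.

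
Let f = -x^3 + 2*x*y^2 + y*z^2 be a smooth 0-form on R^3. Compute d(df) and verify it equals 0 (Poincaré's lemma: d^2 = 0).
d(df) = 0

Step 1: df = sum_i (∂f/∂x_i) dx_i = (-3*x^2 + 2*y^2) dx + (4*x*y + z^2) dy + (2*y*z) dz.
Step 2: Apply d again. Using the 1-form formula, the coefficient of dx ∧ dy in d(df) is ∂^2 f/∂x ∂y - ∂^2 f/∂y ∂x = (4*y) - (4*y) = 0 (equality of mixed partials for smooth f).
Similarly for dx ∧ dz and dy ∧ dz — all coefficients vanish. So d(df) = 0.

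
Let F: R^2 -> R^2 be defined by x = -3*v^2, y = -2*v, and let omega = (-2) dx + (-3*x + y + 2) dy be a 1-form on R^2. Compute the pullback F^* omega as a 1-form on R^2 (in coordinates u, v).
F^* omega = (-18*v^2 + 16*v - 4) dv

Using F^*(f dg) = (f ∘ F) d(g ∘ F), substitute each coordinate x_i by F_i(u, v) in f_i, and replace dx_i by d F_i = (∂F_i/∂u) du + (∂F_i/∂v) dv.
  For the x component: f_1(F) = -2; d F_1 = (0) du + (-6*v) dv
  For the y component: f_2(F) = 9*v^2 - 2*v + 2; d F_2 = (0) du + (-2) dv
Combining and collecting du, dv coefficients:
  coeff of du: 0
  coeff of dv: -18*v^2 + 16*v - 4
F^* omega = (-18*v^2 + 16*v - 4) dv.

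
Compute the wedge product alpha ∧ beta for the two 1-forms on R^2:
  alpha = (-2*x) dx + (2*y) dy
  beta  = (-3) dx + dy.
alpha ∧ beta = (-2*x + 6*y) dx ∧ dy

Distribute the wedge, using dx_i ∧ dx_j = -dx_j ∧ dx_i and dx_i ∧ dx_i = 0. For each pair (i, j) with i < j, the coefficient of dx_i ∧ dx_j in alpha ∧ beta is (alpha_i * beta_j - alpha_j * beta_i). Collecting: alpha ∧ beta = (-2*x + 6*y) dx ∧ dy.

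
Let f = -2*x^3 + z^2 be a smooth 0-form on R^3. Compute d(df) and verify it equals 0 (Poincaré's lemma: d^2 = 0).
d(df) = 0

Step 1: df = sum_i (∂f/∂x_i) dx_i = (-6*x^2) dx + (0) dy + (2*z) dz.
Step 2: Apply d again. Using the 1-form formula, the coefficient of dx ∧ dy in d(df) is ∂^2 f/∂x ∂y - ∂^2 f/∂y ∂x = (0) - (0) = 0 (equality of mixed partials for smooth f).
Similarly for dx ∧ dz and dy ∧ dz — all coefficients vanish. So d(df) = 0.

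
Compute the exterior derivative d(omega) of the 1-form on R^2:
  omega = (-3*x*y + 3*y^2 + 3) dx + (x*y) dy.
d(omega) = (3*x - 5*y) dx ∧ dy

For a 1-form omega = sum_i f_i dx_i, the exterior derivative is
  d(omega) = sum_{i < j} (∂f_j/∂x_i - ∂f_i/∂x_j) dx_i ∧ dx_j.
  coefficient of dx ∧ dy: ∂f_2/∂x - ∂f_1/∂y = ∂(x*y)/∂x - ∂(-3*x*y + 3*y^2 + 3)/∂y = 3*x - 5*y
Assembling: d(omega) = (3*x - 5*y) dx ∧ dy.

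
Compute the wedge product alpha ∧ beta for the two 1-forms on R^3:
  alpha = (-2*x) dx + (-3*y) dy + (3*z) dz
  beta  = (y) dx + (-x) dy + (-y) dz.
alpha ∧ beta = (2*x^2 + 3*y^2) dx ∧ dy + (y*(2*x - 3*z)) dx ∧ dz + (3*x*z + 3*y^2) dy ∧ dz

Distribute the wedge, using dx_i ∧ dx_j = -dx_j ∧ dx_i and dx_i ∧ dx_i = 0. For each pair (i, j) with i < j, the coefficient of dx_i ∧ dx_j in alpha ∧ beta is (alpha_i * beta_j - alpha_j * beta_i). Collecting: alpha ∧ beta = (2*x^2 + 3*y^2) dx ∧ dy + (y*(2*x - 3*z)) dx ∧ dz + (3*x*z + 3*y^2) dy ∧ dz.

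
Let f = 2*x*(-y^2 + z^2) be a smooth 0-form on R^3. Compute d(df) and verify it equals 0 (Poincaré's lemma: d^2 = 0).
d(df) = 0

Step 1: df = sum_i (∂f/∂x_i) dx_i = (-2*y^2 + 2*z^2) dx + (-4*x*y) dy + (4*x*z) dz.
Step 2: Apply d again. Using the 1-form formula, the coefficient of dx ∧ dy in d(df) is ∂^2 f/∂x ∂y - ∂^2 f/∂y ∂x = (-4*y) - (-4*y) = 0 (equality of mixed partials for smooth f).
Similarly for dx ∧ dz and dy ∧ dz — all coefficients vanish. So d(df) = 0.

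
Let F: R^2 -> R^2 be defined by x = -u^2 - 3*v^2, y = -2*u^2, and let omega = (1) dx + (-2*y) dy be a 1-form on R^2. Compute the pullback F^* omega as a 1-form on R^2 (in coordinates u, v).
F^* omega = (-16*u^3 - 2*u) du + (-6*v) dv

Using F^*(f dg) = (f ∘ F) d(g ∘ F), substitute each coordinate x_i by F_i(u, v) in f_i, and replace dx_i by d F_i = (∂F_i/∂u) du + (∂F_i/∂v) dv.
  For the x component: f_1(F) = 1; d F_1 = (-2*u) du + (-6*v) dv
  For the y component: f_2(F) = 4*u^2; d F_2 = (-4*u) du + (0) dv
Combining and collecting du, dv coefficients:
  coeff of du: -16*u^3 - 2*u
  coeff of dv: -6*v
F^* omega = (-16*u^3 - 2*u) du + (-6*v) dv.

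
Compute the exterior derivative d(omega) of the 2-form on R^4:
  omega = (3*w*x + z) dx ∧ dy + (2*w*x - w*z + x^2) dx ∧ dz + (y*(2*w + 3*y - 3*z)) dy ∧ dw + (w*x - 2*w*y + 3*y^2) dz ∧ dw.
d(omega) = (1) dx ∧ dy ∧ dz + (3*x) dx ∧ dy ∧ dw + (w + 2*x - z) dx ∧ dz ∧ dw + (-2*w + 9*y) dy ∧ dz ∧ dw

For a 2-form omega = sum_{i<j} g_{ij} dx_i ∧ dx_j, the exterior derivative is
  d(omega) = sum_{i<j} d(g_{ij}) ∧ dx_i ∧ dx_j = sum_{i<j, k} (∂g_{ij}/∂x_k) dx_k ∧ dx_i ∧ dx_j.
Expand each term, using dx_k ∧ dx_i ∧ dx_j = sgn(permutation) dx_{(a)} ∧ dx_{(b)} ∧ dx_{(c)} with (a < b < c) sorted:
  d(3*w*x + z) includes (∂/∂z)(3*w*x + z) dz = (1) dz, which multiplied by dx ∧ dy gives (1) dx ∧ dy ∧ dz
  d(3*w*x + z) includes (∂/∂w)(3*w*x + z) dw = (3*x) dw, which multiplied by dx ∧ dy gives (3*x) dx ∧ dy ∧ dw
  d(2*w*x - w*z + x^2) includes (∂/∂w)(2*w*x - w*z + x^2) dw = (2*x - z) dw, which multiplied by dx ∧ dz gives (2*x - z) dx ∧ dz ∧ dw
  d(y*(2*w + 3*y - 3*z)) includes (∂/∂z)(y*(2*w + 3*y - 3*z)) dz = (-3*y) dz, which multiplied by dy ∧ dw gives (3*y) dy ∧ dz ∧ dw
  d(w*x - 2*w*y + 3*y^2) includes (∂/∂x)(w*x - 2*w*y + 3*y^2) dx = (w) dx, which multiplied by dz ∧ dw gives (w) dx ∧ dz ∧ dw
  d(w*x - 2*w*y + 3*y^2) includes (∂/∂y)(w*x - 2*w*y + 3*y^2) dy = (-2*w + 6*y) dy, which multiplied by dz ∧ dw gives (-2*w + 6*y) dy ∧ dz ∧ dw
Collecting like 3-forms: d(omega) = (1) dx ∧ dy ∧ dz + (3*x) dx ∧ dy ∧ dw + (w + 2*x - z) dx ∧ dz ∧ dw + (-2*w + 9*y) dy ∧ dz ∧ dw.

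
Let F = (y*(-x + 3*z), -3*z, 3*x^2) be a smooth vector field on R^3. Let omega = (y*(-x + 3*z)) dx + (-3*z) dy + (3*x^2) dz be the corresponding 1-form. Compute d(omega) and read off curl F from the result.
d(omega) = (3) dy ∧ dz + (-6*x + 3*y) dz ∧ dx + (x - 3*z) dx ∧ dy; curl F = (3, -6*x + 3*y, x - 3*z)

d omega = sum_{i<j} (∂f_j/∂x_i - ∂f_i/∂x_j) dx_i ∧ dx_j. Under the identification (dy ∧ dz, dz ∧ dx, dx ∧ dy) ↔ (e_x, e_y, e_z), the coefficients are exactly the components of curl F. Compute:
  ∂R/∂y - ∂Q/∂z = (0) - (-3) = 3
  ∂P/∂z - ∂R/∂x = (3*y) - (6*x) = -6*x + 3*y
  ∂Q/∂x - ∂P/∂y = (0) - (-x + 3*z) = x - 3*z.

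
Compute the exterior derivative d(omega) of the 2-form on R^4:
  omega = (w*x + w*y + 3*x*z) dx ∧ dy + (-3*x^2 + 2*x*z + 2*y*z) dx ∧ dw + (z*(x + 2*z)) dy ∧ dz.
d(omega) = (3*x + z) dx ∧ dy ∧ dz + (x + y - 2*z) dx ∧ dy ∧ dw + (-2*x - 2*y) dx ∧ dz ∧ dw

For a 2-form omega = sum_{i<j} g_{ij} dx_i ∧ dx_j, the exterior derivative is
  d(omega) = sum_{i<j} d(g_{ij}) ∧ dx_i ∧ dx_j = sum_{i<j, k} (∂g_{ij}/∂x_k) dx_k ∧ dx_i ∧ dx_j.
Expand each term, using dx_k ∧ dx_i ∧ dx_j = sgn(permutation) dx_{(a)} ∧ dx_{(b)} ∧ dx_{(c)} with (a < b < c) sorted:
  d(w*x + w*y + 3*x*z) includes (∂/∂z)(w*x + w*y + 3*x*z) dz = (3*x) dz, which multiplied by dx ∧ dy gives (3*x) dx ∧ dy ∧ dz
  d(w*x + w*y + 3*x*z) includes (∂/∂w)(w*x + w*y + 3*x*z) dw = (x + y) dw, which multiplied by dx ∧ dy gives (x + y) dx ∧ dy ∧ dw
  d(-3*x^2 + 2*x*z + 2*y*z) includes (∂/∂y)(-3*x^2 + 2*x*z + 2*y*z) dy = (2*z) dy, which multiplied by dx ∧ dw gives (-2*z) dx ∧ dy ∧ dw
  d(-3*x^2 + 2*x*z + 2*y*z) includes (∂/∂z)(-3*x^2 + 2*x*z + 2*y*z) dz = (2*x + 2*y) dz, which multiplied by dx ∧ dw gives (-2*x - 2*y) dx ∧ dz ∧ dw
  d(z*(x + 2*z)) includes (∂/∂x)(z*(x + 2*z)) dx = (z) dx, which multiplied by dy ∧ dz gives (z) dx ∧ dy ∧ dz
Collecting like 3-forms: d(omega) = (3*x + z) dx ∧ dy ∧ dz + (x + y - 2*z) dx ∧ dy ∧ dw + (-2*x - 2*y) dx ∧ dz ∧ dw.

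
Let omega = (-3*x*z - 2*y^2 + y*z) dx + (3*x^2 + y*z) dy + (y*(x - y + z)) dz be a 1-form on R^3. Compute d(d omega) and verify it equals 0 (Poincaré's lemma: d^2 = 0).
d(d omega) = 0

Step 1: d omega = sum_{i<j} (∂f_j/∂x_i - ∂f_i/∂x_j) dx_i ∧ dx_j:
  coeff of dx ∧ dy: 6*x + 4*y - z
  coeff of dx ∧ dz: 3*x
  coeff of dy ∧ dz: x - 3*y + z
Step 2: Apply d again to each 2-form coefficient. The only possible 3-form in R^3 is dx ∧ dy ∧ dz, with coefficient
  ∂(coeff of dy∧dz)/∂x - ∂(coeff of dx∧dz)/∂y + ∂(coeff of dx∧dy)/∂z
  = ∂/∂x (x - 3*y + z) - ∂/∂y (3*x) + ∂/∂z (6*x + 4*y - z).
Each of these terms simplifies to sums of mixed partials that cancel in pairs. The result is 0 (by equality of mixed partials for smooth functions — Schwarz / Clairaut).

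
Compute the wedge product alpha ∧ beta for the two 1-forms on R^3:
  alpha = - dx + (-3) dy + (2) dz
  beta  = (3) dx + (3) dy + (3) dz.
alpha ∧ beta = (6) dx ∧ dy + (-9) dx ∧ dz + (-15) dy ∧ dz

Distribute the wedge, using dx_i ∧ dx_j = -dx_j ∧ dx_i and dx_i ∧ dx_i = 0. For each pair (i, j) with i < j, the coefficient of dx_i ∧ dx_j in alpha ∧ beta is (alpha_i * beta_j - alpha_j * beta_i). Collecting: alpha ∧ beta = (6) dx ∧ dy + (-9) dx ∧ dz + (-15) dy ∧ dz.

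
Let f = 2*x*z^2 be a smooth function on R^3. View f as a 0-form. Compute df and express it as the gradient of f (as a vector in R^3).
df = (2*z^2) dx + (0) dy + (4*x*z) dz; grad f = (2*z^2, 0, 4*x*z)

For a 0-form f, d f = (∂f/∂x) dx + (∂f/∂y) dy + (∂f/∂z) dz. The components of the vector representation are exactly the entries of grad f in Cartesian coordinates:
  ∂f/∂x = 2*z^2
  ∂f/∂y = 0
  ∂f/∂z = 4*x*z.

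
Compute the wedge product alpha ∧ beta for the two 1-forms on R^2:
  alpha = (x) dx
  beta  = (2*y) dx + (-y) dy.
alpha ∧ beta = (-x*y) dx ∧ dy

Distribute the wedge, using dx_i ∧ dx_j = -dx_j ∧ dx_i and dx_i ∧ dx_i = 0. For each pair (i, j) with i < j, the coefficient of dx_i ∧ dx_j in alpha ∧ beta is (alpha_i * beta_j - alpha_j * beta_i). Collecting: alpha ∧ beta = (-x*y) dx ∧ dy.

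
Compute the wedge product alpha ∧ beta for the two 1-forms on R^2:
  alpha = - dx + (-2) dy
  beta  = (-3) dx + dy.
alpha ∧ beta = (-7) dx ∧ dy

Distribute the wedge, using dx_i ∧ dx_j = -dx_j ∧ dx_i and dx_i ∧ dx_i = 0. For each pair (i, j) with i < j, the coefficient of dx_i ∧ dx_j in alpha ∧ beta is (alpha_i * beta_j - alpha_j * beta_i). Collecting: alpha ∧ beta = (-7) dx ∧ dy.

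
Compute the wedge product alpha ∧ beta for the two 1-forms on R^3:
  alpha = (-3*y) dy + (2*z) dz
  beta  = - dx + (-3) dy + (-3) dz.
alpha ∧ beta = (-3*y) dx ∧ dy + (9*y + 6*z) dy ∧ dz + (2*z) dx ∧ dz

Distribute the wedge, using dx_i ∧ dx_j = -dx_j ∧ dx_i and dx_i ∧ dx_i = 0. For each pair (i, j) with i < j, the coefficient of dx_i ∧ dx_j in alpha ∧ beta is (alpha_i * beta_j - alpha_j * beta_i). Collecting: alpha ∧ beta = (-3*y) dx ∧ dy + (9*y + 6*z) dy ∧ dz + (2*z) dx ∧ dz.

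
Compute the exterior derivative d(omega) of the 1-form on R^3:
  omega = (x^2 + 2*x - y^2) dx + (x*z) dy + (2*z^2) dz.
d(omega) = (2*y + z) dx ∧ dy + (-x) dy ∧ dz

For a 1-form omega = sum_i f_i dx_i, the exterior derivative is
  d(omega) = sum_{i < j} (∂f_j/∂x_i - ∂f_i/∂x_j) dx_i ∧ dx_j.
  coefficient of dx ∧ dy: ∂f_2/∂x - ∂f_1/∂y = ∂(x*z)/∂x - ∂(x^2 + 2*x - y^2)/∂y = 2*y + z
  coefficient of dy ∧ dz: ∂f_3/∂y - ∂f_2/∂z = ∂(2*z^2)/∂y - ∂(x*z)/∂z = -x
Assembling: d(omega) = (2*y + z) dx ∧ dy + (-x) dy ∧ dz.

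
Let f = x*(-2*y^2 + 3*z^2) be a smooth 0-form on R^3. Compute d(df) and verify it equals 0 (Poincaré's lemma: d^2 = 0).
d(df) = 0

Step 1: df = sum_i (∂f/∂x_i) dx_i = (-2*y^2 + 3*z^2) dx + (-4*x*y) dy + (6*x*z) dz.
Step 2: Apply d again. Using the 1-form formula, the coefficient of dx ∧ dy in d(df) is ∂^2 f/∂x ∂y - ∂^2 f/∂y ∂x = (-4*y) - (-4*y) = 0 (equality of mixed partials for smooth f).
Similarly for dx ∧ dz and dy ∧ dz — all coefficients vanish. So d(df) = 0.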